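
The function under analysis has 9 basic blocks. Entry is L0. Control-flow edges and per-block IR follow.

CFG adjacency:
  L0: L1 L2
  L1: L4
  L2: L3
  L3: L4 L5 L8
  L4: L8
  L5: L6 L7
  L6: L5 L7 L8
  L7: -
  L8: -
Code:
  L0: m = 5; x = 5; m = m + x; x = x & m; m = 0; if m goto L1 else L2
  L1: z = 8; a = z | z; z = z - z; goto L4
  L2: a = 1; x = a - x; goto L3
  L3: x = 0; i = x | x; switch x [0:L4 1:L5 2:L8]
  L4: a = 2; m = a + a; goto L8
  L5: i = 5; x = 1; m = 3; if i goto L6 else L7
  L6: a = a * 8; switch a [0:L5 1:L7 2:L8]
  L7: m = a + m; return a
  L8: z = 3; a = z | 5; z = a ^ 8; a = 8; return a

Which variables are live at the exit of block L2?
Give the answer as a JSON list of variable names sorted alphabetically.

Per-block:
  L0: def={m,x} ue=∅
  L1: def={a,z} ue=∅
  L2: def={a,x} ue={x}
  L3: def={i,x} ue=∅
  L4: def={a,m} ue=∅
  L5: def={i,m,x} ue=∅
  L6: def={a} ue={a}
  L7: def={m} ue={a,m}
  L8: def={a,z} ue=∅

Backward fixpoint:
  L0: in=∅ out={x}
  L1: in=∅ out=∅
  L2: in={x} out={a}
  L3: in={a} out={a}
  L4: in=∅ out=∅
  L5: in={a} out={a,m}
  L6: in={a,m} out={a,m}
  L7: in={a,m} out=∅
  L8: in=∅ out=∅

live-out(L2) = ["a"]

Answer: ["a"]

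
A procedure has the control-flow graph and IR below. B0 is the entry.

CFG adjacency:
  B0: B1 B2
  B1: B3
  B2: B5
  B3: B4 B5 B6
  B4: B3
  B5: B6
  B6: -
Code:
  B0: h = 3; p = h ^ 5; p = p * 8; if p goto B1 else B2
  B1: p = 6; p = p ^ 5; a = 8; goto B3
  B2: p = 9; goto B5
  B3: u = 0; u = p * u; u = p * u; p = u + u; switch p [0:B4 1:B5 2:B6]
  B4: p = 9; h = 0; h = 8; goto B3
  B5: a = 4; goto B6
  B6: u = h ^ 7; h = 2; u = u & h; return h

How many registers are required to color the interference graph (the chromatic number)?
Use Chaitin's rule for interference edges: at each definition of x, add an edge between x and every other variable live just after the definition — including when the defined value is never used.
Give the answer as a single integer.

Block summaries:
  B0: {h,p} / ∅
  B1: {a,p} / ∅
  B2: {p} / ∅
  B3: {p,u} / {p}
  B4: {h,p} / ∅
  B5: {a} / ∅
  B6: {h,u} / {h}

Backward fixpoint:
  B0: in=∅ out={h}
  B1: in={h} out={h,p}
  B2: in={h} out={h}
  B3: in={h,p} out={h}
  B4: in=∅ out={h,p}
  B5: in={h} out={h}
  B6: in={h} out=∅

Conflict graph:
  a↔{h,p}
  h↔{a,p,u}
  p↔{a,h,u}
  u↔{h,p}

Colouring:
  {a,h,p} pairwise interfere (3-clique) ⇒ χ ≥ 3
  3-colouring: c0={h}  c1={p}  c2={a,u}
  χ = 3

Answer: 3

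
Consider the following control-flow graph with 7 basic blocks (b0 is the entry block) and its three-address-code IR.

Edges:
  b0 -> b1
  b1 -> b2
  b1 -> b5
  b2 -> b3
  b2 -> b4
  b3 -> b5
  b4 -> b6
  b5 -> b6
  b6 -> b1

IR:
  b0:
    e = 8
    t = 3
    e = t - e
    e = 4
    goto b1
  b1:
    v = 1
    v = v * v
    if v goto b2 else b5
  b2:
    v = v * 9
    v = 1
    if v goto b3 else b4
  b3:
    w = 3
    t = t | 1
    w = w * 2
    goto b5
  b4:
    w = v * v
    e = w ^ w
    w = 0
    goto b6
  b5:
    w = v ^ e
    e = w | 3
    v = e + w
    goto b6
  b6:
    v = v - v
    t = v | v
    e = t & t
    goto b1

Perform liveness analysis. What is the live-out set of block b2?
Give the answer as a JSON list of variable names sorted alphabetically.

Per-block:
  b0 def {e,t} use ∅
  b1 def {v} use ∅
  b2 def {v} use {v}
  b3 def {t,w} use {t}
  b4 def {e,w} use {v}
  b5 def {e,v,w} use {e,v}
  b6 def {e,t,v} use {v}

Liveness:
  live b0: ∅→{e,t}
  live b1: {e,t}→{e,t,v}
  live b2: {e,t,v}→{e,t,v}
  live b3: {e,t,v}→{e,v}
  live b4: {v}→{v}
  live b5: {e,v}→{v}
  live b6: {v}→{e,t}

live-out(b2) = ["e", "t", "v"]

Answer: ["e", "t", "v"]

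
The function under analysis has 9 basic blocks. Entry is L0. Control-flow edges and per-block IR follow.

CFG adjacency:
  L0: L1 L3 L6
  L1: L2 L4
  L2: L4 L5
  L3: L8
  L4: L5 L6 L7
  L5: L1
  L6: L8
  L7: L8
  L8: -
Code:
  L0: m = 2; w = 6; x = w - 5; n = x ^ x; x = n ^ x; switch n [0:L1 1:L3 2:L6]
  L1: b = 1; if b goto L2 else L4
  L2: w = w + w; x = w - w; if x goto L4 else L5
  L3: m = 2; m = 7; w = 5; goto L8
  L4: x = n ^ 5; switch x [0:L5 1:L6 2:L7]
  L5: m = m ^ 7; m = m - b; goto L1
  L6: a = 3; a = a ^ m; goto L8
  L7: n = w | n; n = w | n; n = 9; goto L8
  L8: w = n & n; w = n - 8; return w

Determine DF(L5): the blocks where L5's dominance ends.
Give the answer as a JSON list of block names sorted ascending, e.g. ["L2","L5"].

idom tree: L1←L0 L2←L1 L3←L0 L4←L1 L5←L1 L6←L0 L7←L4 L8←L0
Dom∩ at merges:
  L1: preds {L0,L5}: {L0} ∩ {L0,L1,L5} = {L0}; idom=L0
  L4: preds {L1,L2}: {L0,L1} ∩ {L0,L1,L2} = {L0,L1}; idom=L1
  L5: preds {L2,L4}: {L0,L1,L2} ∩ {L0,L1,L4} = {L0,L1}; idom=L1
  L6: preds {L0,L4}: {L0} ∩ {L0,L1,L4} = {L0}; idom=L0
  L8: preds {L3,L6,L7}: {L0,L3} ∩ {L0,L6} ∩ {L0,L1,L4,L7} = {L0}; idom=L0

DF derivation:
  join L1 pred L0: · stop@L0
  join L1 pred L5: L5→L1 stop@L0
  join L4 pred L1: · stop@L1
  join L4 pred L2: L2 stop@L1
  join L5 pred L2: L2 stop@L1
  join L5 pred L4: L4 stop@L1
  join L6 pred L0: · stop@L0
  join L6 pred L4: L4→L1 stop@L0
  join L8 pred L3: L3 stop@L0
  join L8 pred L6: L6 stop@L0
  join L8 pred L7: L7→L4→L1 stop@L0
  L0: DF=∅
  L1: DF={L1,L6,L8}
  L2: DF={L4,L5}
  L3: DF={L8}
  L4: DF={L5,L6,L8}
  L5: DF={L1}
  L6: DF={L8}
  L7: DF={L8}
  L8: DF=∅

DF(L5) = ["L1"]

Answer: ["L1"]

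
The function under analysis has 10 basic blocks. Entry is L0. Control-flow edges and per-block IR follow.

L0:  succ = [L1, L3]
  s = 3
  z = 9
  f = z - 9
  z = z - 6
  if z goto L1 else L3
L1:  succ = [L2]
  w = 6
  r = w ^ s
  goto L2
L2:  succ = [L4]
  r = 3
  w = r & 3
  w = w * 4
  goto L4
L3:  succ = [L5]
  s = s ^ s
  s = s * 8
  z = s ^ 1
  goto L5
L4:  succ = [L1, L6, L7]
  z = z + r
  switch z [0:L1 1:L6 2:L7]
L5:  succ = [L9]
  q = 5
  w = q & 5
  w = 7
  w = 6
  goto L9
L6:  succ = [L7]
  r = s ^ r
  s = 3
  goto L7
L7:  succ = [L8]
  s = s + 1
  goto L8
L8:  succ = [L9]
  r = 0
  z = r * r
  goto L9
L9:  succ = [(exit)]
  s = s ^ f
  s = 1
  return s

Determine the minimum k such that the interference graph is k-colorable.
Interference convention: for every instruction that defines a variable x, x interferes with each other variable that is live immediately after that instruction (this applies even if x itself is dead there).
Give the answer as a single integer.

Per-block:
  L0: def={f,s,z} ue=∅
  L1: def={r,w} ue={s}
  L2: def={r,w} ue=∅
  L3: def={s,z} ue={s}
  L4: def={z} ue={r,z}
  L5: def={q,w} ue=∅
  L6: def={r,s} ue={r,s}
  L7: def={s} ue={s}
  L8: def={r,z} ue=∅
  L9: def={s} ue={f,s}

Backward fixpoint:
  L0 li=∅ lo={f,s,z}
  L1 li={f,s,z} lo={f,s,z}
  L2 li={f,s,z} lo={f,r,s,z}
  L3 li={f,s} lo={f,s}
  L4 li={f,r,s,z} lo={f,r,s,z}
  L5 li={f,s} lo={f,s}
  L6 li={f,r,s} lo={f,s}
  L7 li={f,s} lo={f,s}
  L8 li={f,s} lo={f,s}
  L9 li={f,s} lo=∅

Interference:
  f — {q,r,s,w,z}
  q — {f,s}
  r — {f,s,w,z}
  s — {f,q,r,w,z}
  w — {f,r,s,z}
  z — {f,r,s,w}

Colouring:
  lower bound: {f,r,s,w,z} mutually conflict ⇒ χ ≥ 5
  assign f→r0 q→r2 r→r2 s→r1 w→r3 z→r4 — no edge inside a register ⇒ χ ≤ 5
  χ = 5

Answer: 5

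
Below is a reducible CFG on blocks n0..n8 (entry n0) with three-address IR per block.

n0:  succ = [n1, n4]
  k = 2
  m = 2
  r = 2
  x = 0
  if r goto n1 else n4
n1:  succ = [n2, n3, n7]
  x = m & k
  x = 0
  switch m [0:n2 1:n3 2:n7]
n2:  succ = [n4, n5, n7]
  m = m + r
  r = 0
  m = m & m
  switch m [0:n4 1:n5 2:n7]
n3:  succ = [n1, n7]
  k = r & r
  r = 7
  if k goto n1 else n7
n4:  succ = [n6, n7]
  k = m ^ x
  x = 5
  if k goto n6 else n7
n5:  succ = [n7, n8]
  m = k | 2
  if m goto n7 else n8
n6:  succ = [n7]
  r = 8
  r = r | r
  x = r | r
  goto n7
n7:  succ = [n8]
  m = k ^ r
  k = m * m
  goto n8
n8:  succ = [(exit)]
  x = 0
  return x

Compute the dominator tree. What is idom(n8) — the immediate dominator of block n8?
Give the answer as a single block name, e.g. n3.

idom tree: n1←n0 n2←n1 n3←n1 n4←n0 n5←n2 n6←n4 n7←n0 n8←n0
Dom∩ at merges:
  n1: preds {n0,n3}: {n0} ∩ {n0,n1,n3} = {n0}; idom=n0
  n4: preds {n0,n2}: {n0} ∩ {n0,n1,n2} = {n0}; idom=n0
  n7: preds {n1,n2,n3,n4,n5,n6}: {n0,n1} ∩ {n0,n1,n2} ∩ {n0,n1,n3} ∩ {n0,n4} ∩ {n0,n1,n2,n5} ∩ {n0,n4,n6} = {n0}; idom=n0
  n8: preds {n5,n7}: {n0,n1,n2,n5} ∩ {n0,n7} = {n0}; idom=n0

idom(n8) = n0

Answer: n0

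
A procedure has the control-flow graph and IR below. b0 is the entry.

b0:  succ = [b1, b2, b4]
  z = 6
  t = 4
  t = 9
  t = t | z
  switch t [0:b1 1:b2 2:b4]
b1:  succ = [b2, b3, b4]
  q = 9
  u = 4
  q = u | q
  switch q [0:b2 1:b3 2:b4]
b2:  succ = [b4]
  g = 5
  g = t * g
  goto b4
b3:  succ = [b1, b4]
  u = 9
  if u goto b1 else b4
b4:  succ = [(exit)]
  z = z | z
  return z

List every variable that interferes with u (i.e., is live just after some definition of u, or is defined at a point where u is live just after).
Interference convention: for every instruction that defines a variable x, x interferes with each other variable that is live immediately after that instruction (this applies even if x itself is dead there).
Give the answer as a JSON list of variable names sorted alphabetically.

Answer: ["q", "t", "z"]

Derivation:
Per-block:
  b0 def {t,z} use ∅
  b1 def {q,u} use ∅
  b2 def {g} use {t}
  b3 def {u} use ∅
  b4 def {z} use {z}

Liveness:
  live b0: ∅→{t,z}
  live b1: {t,z}→{t,z}
  live b2: {t,z}→{z}
  live b3: {t,z}→{t,z}
  live b4: {z}→∅

Conflict graph:
  g: {t,z}
  q: {t,u,z}
  t: {g,q,u,z}
  u: {q,t,z}
  z: {g,q,t,u}

N(u) = ["q", "t", "z"]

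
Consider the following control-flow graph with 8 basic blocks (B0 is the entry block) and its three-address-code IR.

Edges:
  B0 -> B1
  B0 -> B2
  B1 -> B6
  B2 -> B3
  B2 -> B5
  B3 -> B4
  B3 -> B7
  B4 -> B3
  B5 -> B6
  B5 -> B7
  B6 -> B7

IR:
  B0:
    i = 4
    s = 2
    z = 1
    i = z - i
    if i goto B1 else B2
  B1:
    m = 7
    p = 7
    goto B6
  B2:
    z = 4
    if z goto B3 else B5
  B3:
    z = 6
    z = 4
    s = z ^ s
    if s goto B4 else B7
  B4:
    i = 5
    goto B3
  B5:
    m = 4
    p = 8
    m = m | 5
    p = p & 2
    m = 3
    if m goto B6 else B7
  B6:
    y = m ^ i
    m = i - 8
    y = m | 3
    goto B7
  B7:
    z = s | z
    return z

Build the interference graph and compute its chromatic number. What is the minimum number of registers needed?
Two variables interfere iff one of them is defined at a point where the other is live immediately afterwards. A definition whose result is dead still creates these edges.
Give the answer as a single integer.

Answer: 5

Working:
Per-block:
  B0: def={i,s,z} ue=∅
  B1: def={m,p} ue=∅
  B2: def={z} ue=∅
  B3: def={s,z} ue={s}
  B4: def={i} ue=∅
  B5: def={m,p} ue=∅
  B6: def={m,y} ue={i,m}
  B7: def={z} ue={s,z}

Backward fixpoint:
  live B0: ∅→{i,s,z}
  live B1: {i,s,z}→{i,m,s,z}
  live B2: {i,s}→{i,s,z}
  live B3: {s}→{s,z}
  live B4: {s}→{s}
  live B5: {i,s,z}→{i,m,s,z}
  live B6: {i,m,s,z}→{s,z}
  live B7: {s,z}→∅

Interfere edges:
  i: {m,p,s,y,z}
  m: {i,p,s,z}
  p: {i,m,s,z}
  s: {i,m,p,y,z}
  y: {i,s,z}
  z: {i,m,p,s,y}

Registers:
  clique {i,m,p,s,z} ⇒ need ≥ 5
  5-colouring: c0={i}  c1={s}  c2={z}  c3={m,y}  c4={p}
  χ = 5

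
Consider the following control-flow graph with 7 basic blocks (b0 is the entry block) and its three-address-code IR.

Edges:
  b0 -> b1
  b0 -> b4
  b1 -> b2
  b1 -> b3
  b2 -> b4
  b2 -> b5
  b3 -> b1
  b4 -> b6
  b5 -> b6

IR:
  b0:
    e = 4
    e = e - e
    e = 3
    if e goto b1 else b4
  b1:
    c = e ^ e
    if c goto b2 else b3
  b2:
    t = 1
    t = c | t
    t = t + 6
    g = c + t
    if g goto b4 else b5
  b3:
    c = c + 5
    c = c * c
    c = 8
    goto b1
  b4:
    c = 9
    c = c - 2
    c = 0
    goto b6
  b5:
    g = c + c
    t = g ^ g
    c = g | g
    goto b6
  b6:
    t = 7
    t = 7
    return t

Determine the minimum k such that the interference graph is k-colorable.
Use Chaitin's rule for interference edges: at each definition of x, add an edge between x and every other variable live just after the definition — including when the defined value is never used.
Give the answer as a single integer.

Block summaries:
  b0: def={e} ue=∅
  b1: def={c} ue={e}
  b2: def={g,t} ue={c}
  b3: def={c} ue={c}
  b4: def={c} ue=∅
  b5: def={c,g,t} ue={c}
  b6: def={t} ue=∅

Backward fixpoint:
  b0: in=∅ out={e}
  b1: in={e} out={c,e}
  b2: in={c} out={c}
  b3: in={c,e} out={e}
  b4: in=∅ out=∅
  b5: in={c} out=∅
  b6: in=∅ out=∅

Interference:
  c: {e,g,t}
  e: {c}
  g: {c,t}
  t: {c,g}

Registers:
  {c,g,t} pairwise interfere (3-clique) ⇒ χ ≥ 3
  3-colouring: c0={c}  c1={e,g}  c2={t}
  χ = 3

Answer: 3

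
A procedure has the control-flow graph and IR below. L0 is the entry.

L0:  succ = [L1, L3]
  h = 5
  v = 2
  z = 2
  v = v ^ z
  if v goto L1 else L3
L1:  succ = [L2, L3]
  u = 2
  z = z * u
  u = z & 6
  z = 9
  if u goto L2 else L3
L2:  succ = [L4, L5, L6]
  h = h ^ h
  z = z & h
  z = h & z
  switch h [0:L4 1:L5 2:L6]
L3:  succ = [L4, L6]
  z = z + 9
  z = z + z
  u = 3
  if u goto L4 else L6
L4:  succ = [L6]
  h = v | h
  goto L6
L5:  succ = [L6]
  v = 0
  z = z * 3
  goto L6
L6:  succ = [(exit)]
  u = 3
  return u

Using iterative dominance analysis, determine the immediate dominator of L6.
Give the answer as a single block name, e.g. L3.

Answer: L0

Derivation:
idom tree: L1←L0 L2←L1 L3←L0 L4←L0 L5←L2 L6←L0
Join-block Dom:
  L3: preds {L0,L1}: {L0} ∩ {L0,L1} = {L0}; idom=L0
  L4: preds {L2,L3}: {L0,L1,L2} ∩ {L0,L3} = {L0}; idom=L0
  L6: preds {L2,L3,L4,L5}: {L0,L1,L2} ∩ {L0,L3} ∩ {L0,L4} ∩ {L0,L1,L2,L5} = {L0}; idom=L0

idom(L6) = L0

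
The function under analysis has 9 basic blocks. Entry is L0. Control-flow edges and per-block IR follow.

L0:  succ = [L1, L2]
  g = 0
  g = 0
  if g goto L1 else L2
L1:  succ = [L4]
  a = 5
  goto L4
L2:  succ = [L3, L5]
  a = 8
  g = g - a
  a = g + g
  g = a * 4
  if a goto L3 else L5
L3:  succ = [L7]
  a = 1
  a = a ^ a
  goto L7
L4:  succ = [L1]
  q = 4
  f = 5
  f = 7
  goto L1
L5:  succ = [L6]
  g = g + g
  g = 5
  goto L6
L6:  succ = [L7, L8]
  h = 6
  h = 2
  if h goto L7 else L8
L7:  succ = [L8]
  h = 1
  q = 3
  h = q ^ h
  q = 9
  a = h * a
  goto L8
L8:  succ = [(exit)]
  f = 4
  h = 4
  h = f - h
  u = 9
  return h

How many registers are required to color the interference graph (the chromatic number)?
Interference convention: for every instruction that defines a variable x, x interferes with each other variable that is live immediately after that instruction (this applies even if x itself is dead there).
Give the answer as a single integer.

Answer: 3

Analysis:
Block summaries:
  L0: {g} / ∅
  L1: {a} / ∅
  L2: {a,g} / {g}
  L3: {a} / ∅
  L4: {f,q} / ∅
  L5: {g} / {g}
  L6: {h} / ∅
  L7: {a,h,q} / {a}
  L8: {f,h,u} / ∅

Liveness:
  L0 li=∅ lo={g}
  L1 li=∅ lo=∅
  L2 li={g} lo={a,g}
  L3 li=∅ lo={a}
  L4 li=∅ lo=∅
  L5 li={a,g} lo={a}
  L6 li={a} lo={a}
  L7 li={a} lo=∅
  L8 li=∅ lo=∅

Interference:
  a — {g,h,q}
  f — {h}
  g — {a}
  h — {a,f,q,u}
  q — {a,h}
  u — {h}

Colouring:
  lower bound: {a,h,q} mutually conflict ⇒ χ ≥ 3
  3-colouring: c0={g,h}  c1={a,f,u}  c2={q}
  χ = 3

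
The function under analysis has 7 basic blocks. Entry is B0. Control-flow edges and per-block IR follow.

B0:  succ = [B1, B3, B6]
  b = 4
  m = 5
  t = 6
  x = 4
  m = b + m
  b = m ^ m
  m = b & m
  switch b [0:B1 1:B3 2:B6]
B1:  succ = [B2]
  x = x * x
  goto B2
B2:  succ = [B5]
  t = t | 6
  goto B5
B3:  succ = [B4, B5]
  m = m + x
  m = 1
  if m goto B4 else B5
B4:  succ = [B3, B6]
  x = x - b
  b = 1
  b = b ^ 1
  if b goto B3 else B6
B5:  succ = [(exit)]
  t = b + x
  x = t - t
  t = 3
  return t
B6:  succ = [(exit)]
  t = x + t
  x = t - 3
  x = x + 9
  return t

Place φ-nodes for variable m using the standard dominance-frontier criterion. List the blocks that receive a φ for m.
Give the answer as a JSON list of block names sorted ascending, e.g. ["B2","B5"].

idom tree: B1←B0 B2←B1 B3←B0 B4←B3 B5←B0 B6←B0
Join-block Dom:
  B3: preds {B0,B4}: {B0} ∩ {B0,B3,B4} = {B0}; idom=B0
  B5: preds {B2,B3}: {B0,B1,B2} ∩ {B0,B3} = {B0}; idom=B0
  B6: preds {B0,B4}: {B0} ∩ {B0,B3,B4} = {B0}; idom=B0

DF walk-up:
  B3←B0: walk · to B0
  B3←B4: walk B4→B3 to B0
  B5←B2: walk B2→B1 to B0
  B5←B3: walk B3 to B0
  B6←B0: walk · to B0
  B6←B4: walk B4→B3 to B0
  DF(B0)=∅
  DF(B1)={B5}
  DF(B2)={B5}
  DF(B3)={B3,B5,B6}
  DF(B4)={B3,B6}
  DF(B5)=∅
  DF(B6)=∅

φ for m: defs {B0,B3}
  DF⁺ = {B3,B5,B6}

Answer: ["B3", "B5", "B6"]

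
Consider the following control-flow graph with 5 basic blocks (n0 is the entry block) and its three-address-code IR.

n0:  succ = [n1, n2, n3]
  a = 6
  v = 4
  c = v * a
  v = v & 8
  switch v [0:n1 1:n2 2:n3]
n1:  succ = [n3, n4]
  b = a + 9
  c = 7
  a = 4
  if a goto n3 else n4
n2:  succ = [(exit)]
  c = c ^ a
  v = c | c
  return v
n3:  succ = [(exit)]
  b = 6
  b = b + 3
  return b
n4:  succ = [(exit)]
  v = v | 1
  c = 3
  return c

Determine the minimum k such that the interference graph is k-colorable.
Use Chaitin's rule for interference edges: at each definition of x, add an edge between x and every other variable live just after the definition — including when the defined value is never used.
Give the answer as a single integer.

Answer: 3

Analysis:
Per-block:
  n0 def {a,c,v} use ∅
  n1 def {a,b,c} use {a}
  n2 def {c,v} use {a,c}
  n3 def {b} use ∅
  n4 def {c,v} use {v}

Live sets:
  n0: in=∅ out={a,c,v}
  n1: in={a,v} out={v}
  n2: in={a,c} out=∅
  n3: in=∅ out=∅
  n4: in={v} out=∅

Interference:
  a↔{c,v}
  b↔{v}
  c↔{a,v}
  v↔{a,b,c}

Colouring:
  clique {a,c,v} ⇒ need ≥ 3
  assign a→r1 b→r1 c→r2 v→r0 — no edge inside a register ⇒ χ ≤ 3
  χ = 3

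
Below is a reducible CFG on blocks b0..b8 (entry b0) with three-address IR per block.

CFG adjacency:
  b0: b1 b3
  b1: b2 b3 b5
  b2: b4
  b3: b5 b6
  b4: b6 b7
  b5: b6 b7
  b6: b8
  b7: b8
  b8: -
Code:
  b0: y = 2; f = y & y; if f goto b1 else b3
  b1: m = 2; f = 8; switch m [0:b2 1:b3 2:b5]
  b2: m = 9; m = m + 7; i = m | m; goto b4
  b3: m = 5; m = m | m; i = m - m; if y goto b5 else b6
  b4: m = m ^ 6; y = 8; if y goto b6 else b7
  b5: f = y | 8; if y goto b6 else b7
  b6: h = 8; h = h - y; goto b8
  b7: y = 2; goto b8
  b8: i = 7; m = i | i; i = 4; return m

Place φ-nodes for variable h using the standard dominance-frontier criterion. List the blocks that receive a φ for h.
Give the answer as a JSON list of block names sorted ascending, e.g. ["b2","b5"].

idom tree: b1←b0 b2←b1 b3←b0 b4←b2 b5←b0 b6←b0 b7←b0 b8←b0
Dom∩ at merges:
  b3: preds {b0,b1}: {b0} ∩ {b0,b1} = {b0}; idom=b0
  b5: preds {b1,b3}: {b0,b1} ∩ {b0,b3} = {b0}; idom=b0
  b6: preds {b3,b4,b5}: {b0,b3} ∩ {b0,b1,b2,b4} ∩ {b0,b5} = {b0}; idom=b0
  b7: preds {b4,b5}: {b0,b1,b2,b4} ∩ {b0,b5} = {b0}; idom=b0
  b8: preds {b6,b7}: {b0,b6} ∩ {b0,b7} = {b0}; idom=b0

DF walk-up:
  join b3 pred b0: · stop@b0
  join b3 pred b1: b1 stop@b0
  join b5 pred b1: b1 stop@b0
  join b5 pred b3: b3 stop@b0
  join b6 pred b3: b3 stop@b0
  join b6 pred b4: b4→b2→b1 stop@b0
  join b6 pred b5: b5 stop@b0
  join b7 pred b4: b4→b2→b1 stop@b0
  join b7 pred b5: b5 stop@b0
  join b8 pred b6: b6 stop@b0
  join b8 pred b7: b7 stop@b0
  b0 → ∅
  b1 → {b3,b5,b6,b7}
  b2 → {b6,b7}
  b3 → {b5,b6}
  b4 → {b6,b7}
  b5 → {b6,b7}
  b6 → {b8}
  b7 → {b8}
  b8 → ∅

φ for h: defs {b6}
  DF⁺ = {b8}

Answer: ["b8"]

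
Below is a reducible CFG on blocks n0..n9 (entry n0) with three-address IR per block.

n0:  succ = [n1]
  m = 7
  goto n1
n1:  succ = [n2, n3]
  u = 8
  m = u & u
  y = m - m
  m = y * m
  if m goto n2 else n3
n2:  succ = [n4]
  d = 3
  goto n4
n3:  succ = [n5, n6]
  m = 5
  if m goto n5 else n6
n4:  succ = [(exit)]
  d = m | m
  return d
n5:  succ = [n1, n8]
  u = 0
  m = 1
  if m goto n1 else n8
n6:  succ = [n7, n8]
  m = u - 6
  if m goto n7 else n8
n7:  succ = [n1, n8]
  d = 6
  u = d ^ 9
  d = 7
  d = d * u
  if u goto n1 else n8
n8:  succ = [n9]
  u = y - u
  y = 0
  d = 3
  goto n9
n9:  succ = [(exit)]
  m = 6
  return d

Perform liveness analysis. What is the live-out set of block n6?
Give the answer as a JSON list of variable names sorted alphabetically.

Answer: ["u", "y"]

Working:
Block summaries:
  n0: {m} / ∅
  n1: {m,u,y} / ∅
  n2: {d} / ∅
  n3: {m} / ∅
  n4: {d} / {m}
  n5: {m,u} / ∅
  n6: {m} / {u}
  n7: {d,u} / ∅
  n8: {d,u,y} / {u,y}
  n9: {m} / {d}

Liveness:
  live n0: ∅→∅
  live n1: ∅→{m,u,y}
  live n2: {m}→{m}
  live n3: {u,y}→{u,y}
  live n4: {m}→∅
  live n5: {y}→{u,y}
  live n6: {u,y}→{u,y}
  live n7: {y}→{u,y}
  live n8: {u,y}→{d}
  live n9: {d}→∅

live-out(n6) = ["u", "y"]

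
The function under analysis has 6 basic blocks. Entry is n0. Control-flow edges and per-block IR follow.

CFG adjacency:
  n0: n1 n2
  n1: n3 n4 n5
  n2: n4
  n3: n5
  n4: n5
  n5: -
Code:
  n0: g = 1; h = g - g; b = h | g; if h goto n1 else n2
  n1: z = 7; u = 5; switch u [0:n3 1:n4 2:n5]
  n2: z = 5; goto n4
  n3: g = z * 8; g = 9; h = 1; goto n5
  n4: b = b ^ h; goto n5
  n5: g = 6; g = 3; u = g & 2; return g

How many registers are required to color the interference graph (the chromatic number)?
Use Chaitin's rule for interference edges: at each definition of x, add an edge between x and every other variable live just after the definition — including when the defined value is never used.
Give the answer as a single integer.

def/use:
  n0: def={b,g,h} ue=∅
  n1: def={u,z} ue=∅
  n2: def={z} ue=∅
  n3: def={g,h} ue={z}
  n4: def={b} ue={b,h}
  n5: def={g,u} ue=∅

Live sets:
  live n0: ∅→{b,h}
  live n1: {b,h}→{b,h,z}
  live n2: {b,h}→{b,h}
  live n3: {z}→∅
  live n4: {b,h}→∅
  live n5: ∅→∅

Conflict graph:
  b↔{h,u,z}
  g↔{h,u}
  h↔{b,g,u,z}
  u↔{b,g,h,z}
  z↔{b,h,u}

Chromatic number:
  clique {b,h,u,z} ⇒ need ≥ 4
  4-colouring: c0={h}  c1={u}  c2={b,g}  c3={z}
  χ = 4

Answer: 4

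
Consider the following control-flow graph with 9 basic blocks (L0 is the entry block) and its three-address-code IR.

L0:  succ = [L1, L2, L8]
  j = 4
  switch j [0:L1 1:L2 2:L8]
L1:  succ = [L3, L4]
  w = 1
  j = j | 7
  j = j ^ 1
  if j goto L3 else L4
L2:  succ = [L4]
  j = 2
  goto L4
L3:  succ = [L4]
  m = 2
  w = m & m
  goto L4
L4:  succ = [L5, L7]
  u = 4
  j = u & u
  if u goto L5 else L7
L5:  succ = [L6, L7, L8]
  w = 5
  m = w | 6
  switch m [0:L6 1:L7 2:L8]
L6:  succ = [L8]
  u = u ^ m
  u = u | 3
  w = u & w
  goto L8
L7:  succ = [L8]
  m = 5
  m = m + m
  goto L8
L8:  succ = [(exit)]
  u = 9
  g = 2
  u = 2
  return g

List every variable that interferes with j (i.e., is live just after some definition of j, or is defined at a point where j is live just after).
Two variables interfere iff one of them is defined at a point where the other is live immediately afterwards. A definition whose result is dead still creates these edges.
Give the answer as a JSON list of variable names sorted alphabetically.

Answer: ["u", "w"]

Analysis:
def/use:
  L0 def {j} use ∅
  L1 def {j,w} use {j}
  L2 def {j} use ∅
  L3 def {m,w} use ∅
  L4 def {j,u} use ∅
  L5 def {m,w} use ∅
  L6 def {u,w} use {m,u,w}
  L7 def {m} use ∅
  L8 def {g,u} use ∅

Liveness:
  live L0: ∅→{j}
  live L1: {j}→∅
  live L2: ∅→∅
  live L3: ∅→∅
  live L4: ∅→{u}
  live L5: {u}→{m,u,w}
  live L6: {m,u,w}→∅
  live L7: ∅→∅
  live L8: ∅→∅

Interference:
  g — {u}
  j — {u,w}
  m — {u,w}
  u — {g,j,m,w}
  w — {j,m,u}

N(j) = ["u", "w"]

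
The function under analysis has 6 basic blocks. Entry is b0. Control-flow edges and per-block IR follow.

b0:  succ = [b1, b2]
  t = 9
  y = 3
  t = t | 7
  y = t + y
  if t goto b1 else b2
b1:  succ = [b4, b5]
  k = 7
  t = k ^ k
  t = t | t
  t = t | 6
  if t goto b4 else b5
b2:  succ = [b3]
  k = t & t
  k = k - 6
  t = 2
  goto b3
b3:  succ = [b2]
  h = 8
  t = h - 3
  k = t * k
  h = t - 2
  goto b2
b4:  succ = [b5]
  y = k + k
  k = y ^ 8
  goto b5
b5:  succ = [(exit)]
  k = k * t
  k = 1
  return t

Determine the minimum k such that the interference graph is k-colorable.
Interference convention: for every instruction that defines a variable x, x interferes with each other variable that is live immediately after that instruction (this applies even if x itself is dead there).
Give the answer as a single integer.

Answer: 3

Derivation:
Per-block:
  b0: {t,y} / ∅
  b1: {k,t} / ∅
  b2: {k,t} / {t}
  b3: {h,k,t} / {k}
  b4: {k,y} / {k}
  b5: {k} / {k,t}

Live sets:
  b0 li=∅ lo={t}
  b1 li=∅ lo={k,t}
  b2 li={t} lo={k}
  b3 li={k} lo={t}
  b4 li={k,t} lo={k,t}
  b5 li={k,t} lo=∅

Interfere edges:
  h — {k,t}
  k — {h,t}
  t — {h,k,y}
  y — {t}

Chromatic number:
  {h,k,t} pairwise interfere (3-clique) ⇒ χ ≥ 3
  assign h→R1 k→R2 t→R0 y→R1 — no edge inside a register ⇒ χ ≤ 3
  χ = 3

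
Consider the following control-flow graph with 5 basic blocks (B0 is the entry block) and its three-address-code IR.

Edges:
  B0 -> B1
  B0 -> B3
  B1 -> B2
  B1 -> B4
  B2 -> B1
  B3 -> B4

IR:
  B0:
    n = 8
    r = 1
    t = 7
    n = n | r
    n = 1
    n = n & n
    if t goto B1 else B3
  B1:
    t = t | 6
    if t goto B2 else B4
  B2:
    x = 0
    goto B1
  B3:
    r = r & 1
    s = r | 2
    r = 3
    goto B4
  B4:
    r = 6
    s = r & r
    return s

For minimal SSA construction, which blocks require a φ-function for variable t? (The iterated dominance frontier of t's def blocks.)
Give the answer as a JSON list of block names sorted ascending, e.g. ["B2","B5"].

Answer: ["B1", "B4"]

Derivation:
idom tree: B1←B0 B2←B1 B3←B0 B4←B0
Dom∩ at merges:
  B1: preds {B0,B2}: {B0} ∩ {B0,B1,B2} = {B0}; idom=B0
  B4: preds {B1,B3}: {B0,B1} ∩ {B0,B3} = {B0}; idom=B0

Frontier:
  B1←B0: walk · to B0
  B1←B2: walk B2→B1 to B0
  B4←B1: walk B1 to B0
  B4←B3: walk B3 to B0
  DF(B0)=∅
  DF(B1)={B1,B4}
  DF(B2)={B1}
  DF(B3)={B4}
  DF(B4)=∅

φ for t: defs {B0,B1}
  DF⁺ = {B1,B4}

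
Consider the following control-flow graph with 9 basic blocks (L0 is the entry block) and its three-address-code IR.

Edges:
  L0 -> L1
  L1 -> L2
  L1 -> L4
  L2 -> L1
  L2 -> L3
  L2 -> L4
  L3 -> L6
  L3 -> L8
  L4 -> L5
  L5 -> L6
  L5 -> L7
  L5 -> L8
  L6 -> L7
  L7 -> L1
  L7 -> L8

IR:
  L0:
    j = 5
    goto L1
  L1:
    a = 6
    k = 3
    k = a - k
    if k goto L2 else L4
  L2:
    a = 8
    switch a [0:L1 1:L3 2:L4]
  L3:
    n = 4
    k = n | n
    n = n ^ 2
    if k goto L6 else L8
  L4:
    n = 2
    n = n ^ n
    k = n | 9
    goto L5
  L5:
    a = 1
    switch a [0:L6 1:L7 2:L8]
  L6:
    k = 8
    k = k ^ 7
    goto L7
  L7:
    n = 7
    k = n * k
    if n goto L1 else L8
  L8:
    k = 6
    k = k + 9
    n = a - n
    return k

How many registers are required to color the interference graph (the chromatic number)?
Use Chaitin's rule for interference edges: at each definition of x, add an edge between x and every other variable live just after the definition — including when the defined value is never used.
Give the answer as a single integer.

Answer: 3

Derivation:
Block summaries:
  L0: {j} / ∅
  L1: {a,k} / ∅
  L2: {a} / ∅
  L3: {k,n} / ∅
  L4: {k,n} / ∅
  L5: {a} / ∅
  L6: {k} / ∅
  L7: {k,n} / {k}
  L8: {k,n} / {a,n}

Live sets:
  L0 li=∅ lo=∅
  L1 li=∅ lo=∅
  L2 li=∅ lo={a}
  L3 li={a} lo={a,n}
  L4 li=∅ lo={k,n}
  L5 li={k,n} lo={a,k,n}
  L6 li={a} lo={a,k}
  L7 li={a,k} lo={a,n}
  L8 li={a,n} lo=∅

Interfere edges:
  a↔{k,n}
  j↔∅
  k↔{a,n}
  n↔{a,k}

Registers:
  lower bound: {a,k,n} mutually conflict ⇒ χ ≥ 3
  assign a→c0 j→c0 k→c1 n→c2 — no edge inside a register ⇒ χ ≤ 3
  χ = 3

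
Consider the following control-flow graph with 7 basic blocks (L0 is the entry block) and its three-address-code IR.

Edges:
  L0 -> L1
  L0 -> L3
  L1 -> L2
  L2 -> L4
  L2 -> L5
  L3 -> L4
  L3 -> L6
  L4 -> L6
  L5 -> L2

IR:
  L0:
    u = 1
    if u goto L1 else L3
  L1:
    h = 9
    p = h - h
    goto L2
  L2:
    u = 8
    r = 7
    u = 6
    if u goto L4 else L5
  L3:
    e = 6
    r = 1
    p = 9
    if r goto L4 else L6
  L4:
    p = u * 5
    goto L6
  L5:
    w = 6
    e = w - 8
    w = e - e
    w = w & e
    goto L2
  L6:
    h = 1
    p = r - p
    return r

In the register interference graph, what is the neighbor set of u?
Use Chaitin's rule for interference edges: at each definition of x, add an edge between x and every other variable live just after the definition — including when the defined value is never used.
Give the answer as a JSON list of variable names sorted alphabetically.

Per-block:
  L0: def={u} ue=∅
  L1: def={h,p} ue=∅
  L2: def={r,u} ue=∅
  L3: def={e,p,r} ue=∅
  L4: def={p} ue={u}
  L5: def={e,w} ue=∅
  L6: def={h,p} ue={p,r}

Live sets:
  L0: in=∅ out={u}
  L1: in=∅ out=∅
  L2: in=∅ out={r,u}
  L3: in={u} out={p,r,u}
  L4: in={r,u} out={p,r}
  L5: in=∅ out=∅
  L6: in={p,r} out=∅

Interference:
  e: {u,w}
  h: {p,r}
  p: {h,r,u}
  r: {h,p,u}
  u: {e,p,r}
  w: {e}

N(u) = ["e", "p", "r"]

Answer: ["e", "p", "r"]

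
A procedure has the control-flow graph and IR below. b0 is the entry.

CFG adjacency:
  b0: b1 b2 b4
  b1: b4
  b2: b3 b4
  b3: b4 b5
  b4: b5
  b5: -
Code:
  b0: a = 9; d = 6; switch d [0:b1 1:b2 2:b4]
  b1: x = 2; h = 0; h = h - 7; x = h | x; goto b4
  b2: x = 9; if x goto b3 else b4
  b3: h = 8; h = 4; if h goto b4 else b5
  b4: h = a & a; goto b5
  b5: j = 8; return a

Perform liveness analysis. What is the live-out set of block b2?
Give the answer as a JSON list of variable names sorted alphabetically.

Answer: ["a"]

Derivation:
def/use:
  b0: {a,d} / ∅
  b1: {h,x} / ∅
  b2: {x} / ∅
  b3: {h} / ∅
  b4: {h} / {a}
  b5: {j} / {a}

Liveness:
  b0 li=∅ lo={a}
  b1 li={a} lo={a}
  b2 li={a} lo={a}
  b3 li={a} lo={a}
  b4 li={a} lo={a}
  b5 li={a} lo=∅

live-out(b2) = ["a"]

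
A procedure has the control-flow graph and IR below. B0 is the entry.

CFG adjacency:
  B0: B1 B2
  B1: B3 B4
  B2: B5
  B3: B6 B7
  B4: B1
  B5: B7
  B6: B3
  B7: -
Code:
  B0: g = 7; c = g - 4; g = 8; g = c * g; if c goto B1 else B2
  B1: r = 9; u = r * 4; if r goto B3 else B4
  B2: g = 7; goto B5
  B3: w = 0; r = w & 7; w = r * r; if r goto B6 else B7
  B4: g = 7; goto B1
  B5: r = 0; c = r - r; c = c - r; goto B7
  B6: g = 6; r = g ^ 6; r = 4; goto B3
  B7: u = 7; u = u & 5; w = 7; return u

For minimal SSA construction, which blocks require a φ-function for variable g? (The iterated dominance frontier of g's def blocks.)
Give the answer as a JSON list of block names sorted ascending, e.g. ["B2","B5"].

Answer: ["B1", "B3", "B7"]

Derivation:
idom tree: B1←B0 B2←B0 B3←B1 B4←B1 B5←B2 B6←B3 B7←B0
Dom at joins:
  B1: preds {B0,B4}: {B0} ∩ {B0,B1,B4} = {B0}; idom=B0
  B3: preds {B1,B6}: {B0,B1} ∩ {B0,B1,B3,B6} = {B0,B1}; idom=B1
  B7: preds {B3,B5}: {B0,B1,B3} ∩ {B0,B2,B5} = {B0}; idom=B0

Frontier:
  join B1 pred B0: · stop@B0
  join B1 pred B4: B4→B1 stop@B0
  join B3 pred B1: · stop@B1
  join B3 pred B6: B6→B3 stop@B1
  join B7 pred B3: B3→B1 stop@B0
  join B7 pred B5: B5→B2 stop@B0
  B0 → ∅
  B1 → {B1,B7}
  B2 → {B7}
  B3 → {B3,B7}
  B4 → {B1}
  B5 → {B7}
  B6 → {B3}
  B7 → ∅

φ for g: defs {B0,B2,B4,B6}
  DF⁺ = {B1,B3,B7}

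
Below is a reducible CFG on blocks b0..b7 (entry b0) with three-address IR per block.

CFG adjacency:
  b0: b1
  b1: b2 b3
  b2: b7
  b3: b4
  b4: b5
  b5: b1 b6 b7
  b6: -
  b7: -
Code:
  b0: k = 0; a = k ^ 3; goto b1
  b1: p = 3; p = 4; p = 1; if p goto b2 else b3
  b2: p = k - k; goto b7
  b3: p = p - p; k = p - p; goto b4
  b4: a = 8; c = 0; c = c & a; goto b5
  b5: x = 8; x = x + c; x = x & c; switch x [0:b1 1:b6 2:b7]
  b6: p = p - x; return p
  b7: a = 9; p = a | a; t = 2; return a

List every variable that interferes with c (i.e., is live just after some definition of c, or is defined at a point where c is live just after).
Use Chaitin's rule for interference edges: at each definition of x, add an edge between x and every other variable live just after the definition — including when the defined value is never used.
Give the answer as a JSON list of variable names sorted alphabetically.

def/use:
  b0 def {a,k} use ∅
  b1 def {p} use ∅
  b2 def {p} use {k}
  b3 def {k,p} use {p}
  b4 def {a,c} use ∅
  b5 def {x} use {c}
  b6 def {p} use {p,x}
  b7 def {a,p,t} use ∅

Backward fixpoint:
  b0 li=∅ lo={k}
  b1 li={k} lo={k,p}
  b2 li={k} lo=∅
  b3 li={p} lo={k,p}
  b4 li={k,p} lo={c,k,p}
  b5 li={c,k,p} lo={k,p,x}
  b6 li={p,x} lo=∅
  b7 li=∅ lo=∅

Conflict graph:
  a — {c,k,p,t}
  c — {a,k,p,x}
  k — {a,c,p,x}
  p — {a,c,k,x}
  t — {a}
  x — {c,k,p}

N(c) = ["a", "k", "p", "x"]

Answer: ["a", "k", "p", "x"]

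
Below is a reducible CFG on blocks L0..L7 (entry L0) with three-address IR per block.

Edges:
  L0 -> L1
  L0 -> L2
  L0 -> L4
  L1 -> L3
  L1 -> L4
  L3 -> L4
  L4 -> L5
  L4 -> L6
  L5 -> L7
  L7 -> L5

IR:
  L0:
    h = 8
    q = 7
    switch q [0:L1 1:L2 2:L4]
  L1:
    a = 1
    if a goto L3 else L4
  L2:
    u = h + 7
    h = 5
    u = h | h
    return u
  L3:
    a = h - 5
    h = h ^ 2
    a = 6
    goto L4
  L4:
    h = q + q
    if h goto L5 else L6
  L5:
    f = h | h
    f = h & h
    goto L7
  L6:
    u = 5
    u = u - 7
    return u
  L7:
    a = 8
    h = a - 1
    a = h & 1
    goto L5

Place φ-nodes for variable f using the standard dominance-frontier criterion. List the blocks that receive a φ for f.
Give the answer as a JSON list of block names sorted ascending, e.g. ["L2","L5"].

Answer: ["L5"]

Derivation:
idom tree: L1←L0 L2←L0 L3←L1 L4←L0 L5←L4 L6←L4 L7←L5
Dom∩ at merges:
  L4: preds {L0,L1,L3}: {L0} ∩ {L0,L1} ∩ {L0,L1,L3} = {L0}; idom=L0
  L5: preds {L4,L7}: {L0,L4} ∩ {L0,L4,L5,L7} = {L0,L4}; idom=L4

Frontier:
  join L4 pred L0: · stop@L0
  join L4 pred L1: L1 stop@L0
  join L4 pred L3: L3→L1 stop@L0
  join L5 pred L4: · stop@L4
  join L5 pred L7: L7→L5 stop@L4
  L0 → ∅
  L1 → {L4}
  L2 → ∅
  L3 → {L4}
  L4 → ∅
  L5 → {L5}
  L6 → ∅
  L7 → {L5}

φ for f: defs {L5}
  DF⁺ = {L5}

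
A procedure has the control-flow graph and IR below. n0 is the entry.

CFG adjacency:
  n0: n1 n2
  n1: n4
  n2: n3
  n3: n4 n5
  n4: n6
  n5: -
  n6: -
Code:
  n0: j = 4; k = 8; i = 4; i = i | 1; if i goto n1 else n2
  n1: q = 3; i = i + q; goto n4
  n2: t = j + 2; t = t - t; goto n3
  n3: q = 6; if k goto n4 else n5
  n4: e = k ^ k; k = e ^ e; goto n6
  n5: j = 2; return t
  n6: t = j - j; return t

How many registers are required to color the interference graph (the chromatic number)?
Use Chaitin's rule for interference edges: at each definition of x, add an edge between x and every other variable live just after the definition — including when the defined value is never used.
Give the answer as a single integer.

def/use:
  n0: {i,j,k} / ∅
  n1: {i,q} / {i}
  n2: {t} / {j}
  n3: {q} / {k}
  n4: {e,k} / {k}
  n5: {j} / {t}
  n6: {t} / {j}

Liveness:
  live n0: ∅→{i,j,k}
  live n1: {i,j,k}→{j,k}
  live n2: {j,k}→{j,k,t}
  live n3: {j,k,t}→{j,k,t}
  live n4: {j,k}→{j}
  live n5: {t}→∅
  live n6: {j}→∅

Interfere edges:
  e — {j}
  i — {j,k,q}
  j — {e,i,k,q,t}
  k — {i,j,q,t}
  q — {i,j,k,t}
  t — {j,k,q}

Chromatic number:
  clique {i,j,k,q} ⇒ need ≥ 4
  4-colouring: r0={j}  r1={e,k}  r2={q}  r3={i,t}
  χ = 4

Answer: 4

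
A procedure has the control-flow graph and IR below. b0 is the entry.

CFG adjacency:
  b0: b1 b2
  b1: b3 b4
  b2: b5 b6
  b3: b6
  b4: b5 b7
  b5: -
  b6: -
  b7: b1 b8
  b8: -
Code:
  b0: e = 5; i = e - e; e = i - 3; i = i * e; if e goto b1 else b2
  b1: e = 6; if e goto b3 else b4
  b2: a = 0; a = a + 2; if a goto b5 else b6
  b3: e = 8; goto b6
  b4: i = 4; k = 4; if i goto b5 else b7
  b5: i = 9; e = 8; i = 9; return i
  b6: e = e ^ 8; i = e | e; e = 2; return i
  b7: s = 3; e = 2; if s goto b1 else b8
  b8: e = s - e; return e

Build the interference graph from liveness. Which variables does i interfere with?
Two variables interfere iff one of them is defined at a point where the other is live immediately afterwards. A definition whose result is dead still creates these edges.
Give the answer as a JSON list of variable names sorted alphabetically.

Per-block:
  b0: {e,i} / ∅
  b1: {e} / ∅
  b2: {a} / ∅
  b3: {e} / ∅
  b4: {i,k} / ∅
  b5: {e,i} / ∅
  b6: {e,i} / {e}
  b7: {e,s} / ∅
  b8: {e} / {e,s}

Live sets:
  live b0: ∅→{e}
  live b1: ∅→∅
  live b2: {e}→{e}
  live b3: ∅→{e}
  live b4: ∅→∅
  live b5: ∅→∅
  live b6: {e}→∅
  live b7: ∅→{e,s}
  live b8: {e,s}→∅

Interference:
  a — {e}
  e — {a,i,s}
  i — {e,k}
  k — {i}
  s — {e}

N(i) = ["e", "k"]

Answer: ["e", "k"]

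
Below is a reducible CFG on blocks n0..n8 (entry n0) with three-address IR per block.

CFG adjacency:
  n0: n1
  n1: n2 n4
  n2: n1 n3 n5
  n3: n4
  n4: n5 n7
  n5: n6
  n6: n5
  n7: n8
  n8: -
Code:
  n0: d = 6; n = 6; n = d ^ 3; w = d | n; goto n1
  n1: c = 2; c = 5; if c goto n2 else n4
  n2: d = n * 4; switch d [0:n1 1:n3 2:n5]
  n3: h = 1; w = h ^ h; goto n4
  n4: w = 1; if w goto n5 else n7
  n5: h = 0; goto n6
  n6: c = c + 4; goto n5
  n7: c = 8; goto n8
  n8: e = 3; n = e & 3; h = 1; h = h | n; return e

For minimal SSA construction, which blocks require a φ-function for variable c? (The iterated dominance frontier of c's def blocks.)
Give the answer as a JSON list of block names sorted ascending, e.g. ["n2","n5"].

idom tree: n1←n0 n2←n1 n3←n2 n4←n1 n5←n1 n6←n5 n7←n4 n8←n7
Join-block Dom:
  n1: preds {n0,n2}: {n0} ∩ {n0,n1,n2} = {n0}; idom=n0
  n4: preds {n1,n3}: {n0,n1} ∩ {n0,n1,n2,n3} = {n0,n1}; idom=n1
  n5: preds {n2,n4,n6}: {n0,n1,n2} ∩ {n0,n1,n4} ∩ {n0,n1,n5,n6} = {n0,n1}; idom=n1

DF walk-up:
  n1←n0: walk · to n0
  n1←n2: walk n2→n1 to n0
  n4←n1: walk · to n1
  n4←n3: walk n3→n2 to n1
  n5←n2: walk n2 to n1
  n5←n4: walk n4 to n1
  n5←n6: walk n6→n5 to n1
  n0: DF=∅
  n1: DF={n1}
  n2: DF={n1,n4,n5}
  n3: DF={n4}
  n4: DF={n5}
  n5: DF={n5}
  n6: DF={n5}
  n7: DF=∅
  n8: DF=∅

φ for c: defs {n1,n6,n7}
  DF⁺ = {n1,n5}

Answer: ["n1", "n5"]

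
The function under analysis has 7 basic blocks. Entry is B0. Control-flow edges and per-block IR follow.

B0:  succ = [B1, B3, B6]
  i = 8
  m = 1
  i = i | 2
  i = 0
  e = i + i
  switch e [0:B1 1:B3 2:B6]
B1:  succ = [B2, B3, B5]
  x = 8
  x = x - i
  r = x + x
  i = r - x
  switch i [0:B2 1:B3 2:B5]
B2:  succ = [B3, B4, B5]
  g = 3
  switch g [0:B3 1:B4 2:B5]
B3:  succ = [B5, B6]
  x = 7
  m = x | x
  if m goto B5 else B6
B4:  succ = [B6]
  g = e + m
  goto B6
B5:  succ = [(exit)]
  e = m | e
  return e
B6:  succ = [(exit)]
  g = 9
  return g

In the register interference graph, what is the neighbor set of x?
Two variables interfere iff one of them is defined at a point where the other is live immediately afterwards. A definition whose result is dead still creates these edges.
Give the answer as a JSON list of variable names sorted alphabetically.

def/use:
  B0: def={e,i,m} ue=∅
  B1: def={i,r,x} ue={i}
  B2: def={g} ue=∅
  B3: def={m,x} ue=∅
  B4: def={g} ue={e,m}
  B5: def={e} ue={e,m}
  B6: def={g} ue=∅

Liveness:
  live B0: ∅→{e,i,m}
  live B1: {e,i,m}→{e,m}
  live B2: {e,m}→{e,m}
  live B3: {e}→{e,m}
  live B4: {e,m}→∅
  live B5: {e,m}→∅
  live B6: ∅→∅

Interference:
  e: {g,i,m,r,x}
  g: {e,m}
  i: {e,m,x}
  m: {e,g,i,r,x}
  r: {e,m,x}
  x: {e,i,m,r}

N(x) = ["e", "i", "m", "r"]

Answer: ["e", "i", "m", "r"]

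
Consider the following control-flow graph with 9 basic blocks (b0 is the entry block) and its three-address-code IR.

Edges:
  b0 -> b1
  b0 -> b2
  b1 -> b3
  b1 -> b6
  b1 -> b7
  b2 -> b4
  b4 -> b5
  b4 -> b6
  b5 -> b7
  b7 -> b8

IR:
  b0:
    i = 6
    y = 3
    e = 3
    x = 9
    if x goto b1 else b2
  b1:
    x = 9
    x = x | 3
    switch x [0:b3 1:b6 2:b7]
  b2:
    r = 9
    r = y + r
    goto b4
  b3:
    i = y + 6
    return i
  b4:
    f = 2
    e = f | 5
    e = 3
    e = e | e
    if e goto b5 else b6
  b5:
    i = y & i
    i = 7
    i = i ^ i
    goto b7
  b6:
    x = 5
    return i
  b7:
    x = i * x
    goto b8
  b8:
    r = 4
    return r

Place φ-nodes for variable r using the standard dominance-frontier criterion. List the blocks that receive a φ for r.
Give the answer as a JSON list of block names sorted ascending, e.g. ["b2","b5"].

idom tree: b1←b0 b2←b0 b3←b1 b4←b2 b5←b4 b6←b0 b7←b0 b8←b7
Dom at joins:
  b6: preds {b1,b4}: {b0,b1} ∩ {b0,b2,b4} = {b0}; idom=b0
  b7: preds {b1,b5}: {b0,b1} ∩ {b0,b2,b4,b5} = {b0}; idom=b0

DF walk-up:
  b6←b1: walk b1 to b0
  b6←b4: walk b4→b2 to b0
  b7←b1: walk b1 to b0
  b7←b5: walk b5→b4→b2 to b0
  b0 → ∅
  b1 → {b6,b7}
  b2 → {b6,b7}
  b3 → ∅
  b4 → {b6,b7}
  b5 → {b7}
  b6 → ∅
  b7 → ∅
  b8 → ∅

φ for r: defs {b2,b8}
  DF⁺ = {b6,b7}

Answer: ["b6", "b7"]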